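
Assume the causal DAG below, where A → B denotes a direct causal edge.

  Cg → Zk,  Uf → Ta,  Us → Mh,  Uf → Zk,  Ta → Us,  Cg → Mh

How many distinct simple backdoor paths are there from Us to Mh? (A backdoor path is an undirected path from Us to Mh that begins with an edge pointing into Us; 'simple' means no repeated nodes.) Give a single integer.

A backdoor path from Us to Mh is any simple undirected path whose first edge points into Us (i.e. leaves Us via a parent).
Parents of Us: {Ta}.
Enumerating:
  P1: Us <- Ta <- Uf -> Zk <- Cg -> Mh
That exhausts the simple backdoor paths. Count: 1.

1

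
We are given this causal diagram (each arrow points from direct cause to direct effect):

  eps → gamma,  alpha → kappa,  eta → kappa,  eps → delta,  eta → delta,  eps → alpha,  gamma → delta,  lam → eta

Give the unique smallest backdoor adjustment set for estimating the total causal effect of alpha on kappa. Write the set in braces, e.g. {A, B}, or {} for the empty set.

{}

Variables eligible for adjustment (non-descendants of alpha, excluding alpha and kappa): {delta, eps, eta, gamma, lam}.
Backdoor paths from alpha to kappa:
  P1: alpha <- eps -> gamma -> delta <- eta -> kappa
  P2: alpha <- eps -> delta <- eta -> kappa
Each backdoor path contains an unconditioned collider, so every path is already blocked with the empty conditioning set:
  P1: blocked at collider delta (neither it nor any descendant is in the conditioning set).
  P2: blocked at collider delta (neither it nor any descendant is in the conditioning set).
The empty set is therefore the unique smallest valid set.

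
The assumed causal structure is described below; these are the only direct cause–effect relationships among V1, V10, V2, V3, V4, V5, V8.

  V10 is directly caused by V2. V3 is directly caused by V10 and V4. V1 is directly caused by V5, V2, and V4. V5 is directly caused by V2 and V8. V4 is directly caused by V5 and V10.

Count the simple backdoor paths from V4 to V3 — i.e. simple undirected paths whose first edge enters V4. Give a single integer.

3

A backdoor path from V4 to V3 is any simple undirected path whose first edge points into V4 (i.e. leaves V4 via a parent).
Parents of V4: {V10, V5}.
Enumerating:
  P1: V4 <- V5 <- V2 -> V10 -> V3
  P2: V4 <- V5 -> V1 <- V2 -> V10 -> V3
  P3: V4 <- V10 -> V3
That exhausts the simple backdoor paths. Count: 3.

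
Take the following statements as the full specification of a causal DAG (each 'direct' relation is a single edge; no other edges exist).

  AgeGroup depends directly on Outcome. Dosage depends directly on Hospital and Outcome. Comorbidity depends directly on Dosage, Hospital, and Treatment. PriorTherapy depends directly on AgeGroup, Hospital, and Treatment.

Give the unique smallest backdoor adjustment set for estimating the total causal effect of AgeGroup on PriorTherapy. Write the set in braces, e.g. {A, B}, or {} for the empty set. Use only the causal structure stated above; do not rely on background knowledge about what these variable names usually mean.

{}

Variables eligible for adjustment (non-descendants of AgeGroup, excluding AgeGroup and PriorTherapy): {Comorbidity, Dosage, Hospital, Outcome, Treatment}.
Backdoor paths from AgeGroup to PriorTherapy:
  P1: AgeGroup <- Outcome -> Dosage <- Hospital -> Comorbidity <- Treatment -> PriorTherapy
  P2: AgeGroup <- Outcome -> Dosage <- Hospital -> PriorTherapy
  P3: AgeGroup <- Outcome -> Dosage -> Comorbidity <- Treatment -> PriorTherapy
  P4: AgeGroup <- Outcome -> Dosage -> Comorbidity <- Hospital -> PriorTherapy
Each backdoor path contains an unconditioned collider, so every path is already blocked with the empty conditioning set:
  P1: blocked at collider Dosage (neither it nor any descendant is in the conditioning set).
  P2: blocked at collider Dosage (neither it nor any descendant is in the conditioning set).
  P3: blocked at collider Comorbidity (neither it nor any descendant is in the conditioning set).
  P4: blocked at collider Comorbidity (neither it nor any descendant is in the conditioning set).
The empty set is therefore the unique smallest valid set.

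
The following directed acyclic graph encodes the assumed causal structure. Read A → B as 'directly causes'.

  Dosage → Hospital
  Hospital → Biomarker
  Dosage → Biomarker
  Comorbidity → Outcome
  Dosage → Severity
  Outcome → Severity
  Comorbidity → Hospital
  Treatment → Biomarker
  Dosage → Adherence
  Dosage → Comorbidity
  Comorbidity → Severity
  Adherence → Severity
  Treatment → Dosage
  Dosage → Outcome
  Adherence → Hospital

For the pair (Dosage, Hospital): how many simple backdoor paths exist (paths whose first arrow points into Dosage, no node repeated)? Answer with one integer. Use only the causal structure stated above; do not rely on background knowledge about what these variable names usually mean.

1

A backdoor path from Dosage to Hospital is any simple undirected path whose first edge points into Dosage (i.e. leaves Dosage via a parent).
Parents of Dosage: {Treatment}.
Enumerating:
  P1: Dosage <- Treatment -> Biomarker <- Hospital
That exhausts the simple backdoor paths. Count: 1.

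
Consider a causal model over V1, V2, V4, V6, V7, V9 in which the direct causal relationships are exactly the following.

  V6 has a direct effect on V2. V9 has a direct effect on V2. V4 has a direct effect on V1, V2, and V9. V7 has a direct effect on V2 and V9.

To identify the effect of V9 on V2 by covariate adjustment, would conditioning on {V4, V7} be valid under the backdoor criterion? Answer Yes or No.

Backdoor paths from V9 to V2 (paths whose first edge points into V9):
  P1: V9 <- V4 -> V2
  P2: V9 <- V7 -> V2
Condition 1 (no descendant of V9 in the set): holds — descendants of V9 are {V2}; none are in {V4, V7}.
Condition 2 (every backdoor path blocked by {V4, V7}):
  P1: blocked at fork node V4 ∈ conditioning set.
  P2: blocked at fork node V7 ∈ conditioning set.
{V4, V7} satisfies the backdoor criterion.

Yes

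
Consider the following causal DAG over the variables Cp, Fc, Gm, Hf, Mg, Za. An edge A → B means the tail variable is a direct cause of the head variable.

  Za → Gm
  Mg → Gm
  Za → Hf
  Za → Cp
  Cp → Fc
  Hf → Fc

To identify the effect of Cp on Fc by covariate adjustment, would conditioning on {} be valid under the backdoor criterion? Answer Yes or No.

Backdoor paths from Cp to Fc (paths whose first edge points into Cp):
  P1: Cp <- Za -> Hf -> Fc
Condition 1 (no descendant of Cp in the set): holds — descendants of Cp are {Fc}; none are in {}.
Condition 2 (every backdoor path blocked by {}):
  P1: open — no interior node is in the conditioning set.
{} does not satisfy the backdoor criterion.

No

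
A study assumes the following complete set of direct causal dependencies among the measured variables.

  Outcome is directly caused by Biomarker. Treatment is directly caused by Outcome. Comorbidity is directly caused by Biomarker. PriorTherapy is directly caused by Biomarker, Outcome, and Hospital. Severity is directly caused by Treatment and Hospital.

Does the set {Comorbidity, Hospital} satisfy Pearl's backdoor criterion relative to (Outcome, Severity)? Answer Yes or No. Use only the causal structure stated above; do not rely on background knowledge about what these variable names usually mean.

Backdoor paths from Outcome to Severity (paths whose first edge points into Outcome):
  P1: Outcome <- Biomarker -> PriorTherapy <- Hospital -> Severity
Condition 1 (no descendant of Outcome in the set): holds — descendants of Outcome are {PriorTherapy, Severity, Treatment}; none are in {Comorbidity, Hospital}.
Condition 2 (every backdoor path blocked by {Comorbidity, Hospital}):
  P1: blocked at collider PriorTherapy (neither it nor any descendant is in the conditioning set).
{Comorbidity, Hospital} satisfies the backdoor criterion.

Yes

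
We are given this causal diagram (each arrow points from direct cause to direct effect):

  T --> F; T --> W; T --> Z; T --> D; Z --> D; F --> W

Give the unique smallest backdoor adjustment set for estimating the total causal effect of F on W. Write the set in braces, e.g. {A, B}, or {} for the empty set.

Variables eligible for adjustment (non-descendants of F, excluding F and W): {D, T, Z}.
Backdoor paths from F to W:
  P1: F <- T -> W
The empty set is not sufficient: P1 (F <- T -> W) has no collider blocking it and no conditioned non-collider, so it is open.
Try {T}:
  P1: blocked at fork node T ∈ conditioning set.
{T} contains no descendant of F and blocks every backdoor path.
No other singleton works — e.g. {Z} leaves P1 open — so {T} is the unique smallest valid adjustment set.

{T}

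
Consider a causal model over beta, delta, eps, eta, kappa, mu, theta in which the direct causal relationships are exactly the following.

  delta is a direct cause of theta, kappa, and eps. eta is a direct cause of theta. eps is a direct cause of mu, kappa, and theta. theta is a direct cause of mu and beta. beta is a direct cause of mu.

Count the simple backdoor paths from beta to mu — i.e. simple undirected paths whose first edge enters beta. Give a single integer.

4

A backdoor path from beta to mu is any simple undirected path whose first edge points into beta (i.e. leaves beta via a parent).
Parents of beta: {theta}.
Enumerating:
  P1: beta <- theta <- delta -> eps -> mu
  P2: beta <- theta <- delta -> kappa <- eps -> mu
  P3: beta <- theta <- eps -> mu
  P4: beta <- theta -> mu
That exhausts the simple backdoor paths. Count: 4.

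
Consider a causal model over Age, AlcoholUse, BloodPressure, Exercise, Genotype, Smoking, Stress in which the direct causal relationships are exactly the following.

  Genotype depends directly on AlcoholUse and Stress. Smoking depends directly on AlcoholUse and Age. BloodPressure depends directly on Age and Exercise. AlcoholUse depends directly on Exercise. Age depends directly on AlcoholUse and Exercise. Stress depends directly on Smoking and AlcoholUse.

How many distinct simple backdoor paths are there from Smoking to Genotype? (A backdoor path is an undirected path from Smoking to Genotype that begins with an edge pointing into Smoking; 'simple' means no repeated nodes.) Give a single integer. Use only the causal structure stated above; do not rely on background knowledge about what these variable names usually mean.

A backdoor path from Smoking to Genotype is any simple undirected path whose first edge points into Smoking (i.e. leaves Smoking via a parent).
Parents of Smoking: {Age, AlcoholUse}.
Enumerating:
  P1: Smoking <- AlcoholUse -> Stress -> Genotype
  P2: Smoking <- AlcoholUse -> Genotype
  P3: Smoking <- Age <- Exercise -> AlcoholUse -> Stress -> Genotype
  P4: Smoking <- Age <- Exercise -> AlcoholUse -> Genotype
  P5: Smoking <- Age <- AlcoholUse -> Stress -> Genotype
  P6: Smoking <- Age <- AlcoholUse -> Genotype
  P7: Smoking <- Age -> BloodPressure <- Exercise -> AlcoholUse -> Stress -> Genotype
  P8: Smoking <- Age -> BloodPressure <- Exercise -> AlcoholUse -> Genotype
That exhausts the simple backdoor paths. Count: 8.

8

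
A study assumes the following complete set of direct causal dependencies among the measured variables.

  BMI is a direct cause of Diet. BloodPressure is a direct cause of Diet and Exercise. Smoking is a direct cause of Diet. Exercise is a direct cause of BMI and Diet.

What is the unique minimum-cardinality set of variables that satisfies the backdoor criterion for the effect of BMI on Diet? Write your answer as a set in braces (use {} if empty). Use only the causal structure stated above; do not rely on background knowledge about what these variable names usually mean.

{Exercise}

Variables eligible for adjustment (non-descendants of BMI, excluding BMI and Diet): {BloodPressure, Exercise, Smoking}.
Backdoor paths from BMI to Diet:
  P1: BMI <- Exercise <- BloodPressure -> Diet
  P2: BMI <- Exercise -> Diet
The empty set is not sufficient: P1 (BMI <- Exercise <- BloodPressure -> Diet) has no collider blocking it and no conditioned non-collider, so it is open.
Try {Exercise}:
  P1: blocked at chain node Exercise ∈ conditioning set.
  P2: blocked at fork node Exercise ∈ conditioning set.
{Exercise} contains no descendant of BMI and blocks every backdoor path.
No other singleton works — e.g. {BloodPressure} leaves P2 open — so {Exercise} is the unique smallest valid adjustment set.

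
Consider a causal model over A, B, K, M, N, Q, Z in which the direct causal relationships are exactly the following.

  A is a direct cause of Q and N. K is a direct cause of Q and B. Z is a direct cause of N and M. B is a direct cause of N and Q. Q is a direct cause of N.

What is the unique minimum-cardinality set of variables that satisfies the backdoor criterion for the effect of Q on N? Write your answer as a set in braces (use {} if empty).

{A, B}

Variables eligible for adjustment (non-descendants of Q, excluding Q and N): {A, B, K, M, Z}.
Backdoor paths from Q to N:
  P1: Q <- K -> B -> N
  P2: Q <- A -> N
  P3: Q <- B -> N
The empty set is not sufficient: P1 (Q <- K -> B -> N) has no collider blocking it and no conditioned non-collider, so it is open.
Try {A, B}:
  P1: blocked at chain node B ∈ conditioning set.
  P2: blocked at fork node A ∈ conditioning set.
  P3: blocked at fork node B ∈ conditioning set.
{A, B} contains no descendant of Q and blocks every backdoor path.
Every element of {A, B} is needed (dropping A leaves P2 open; dropping B leaves P1 open), so no proper subset is valid.
Among all size-2 subsets of the eligible variables, only {A, B} blocks every backdoor path, so it is the unique smallest valid adjustment set.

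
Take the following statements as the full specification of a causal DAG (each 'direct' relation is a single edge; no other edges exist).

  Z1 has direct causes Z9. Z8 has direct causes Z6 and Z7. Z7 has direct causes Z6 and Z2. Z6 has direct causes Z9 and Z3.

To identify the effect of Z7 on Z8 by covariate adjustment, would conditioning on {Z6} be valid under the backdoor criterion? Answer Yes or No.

Backdoor paths from Z7 to Z8 (paths whose first edge points into Z7):
  P1: Z7 <- Z6 -> Z8
Condition 1 (no descendant of Z7 in the set): holds — descendants of Z7 are {Z8}; none are in {Z6}.
Condition 2 (every backdoor path blocked by {Z6}):
  P1: blocked at fork node Z6 ∈ conditioning set.
{Z6} satisfies the backdoor criterion.

Yes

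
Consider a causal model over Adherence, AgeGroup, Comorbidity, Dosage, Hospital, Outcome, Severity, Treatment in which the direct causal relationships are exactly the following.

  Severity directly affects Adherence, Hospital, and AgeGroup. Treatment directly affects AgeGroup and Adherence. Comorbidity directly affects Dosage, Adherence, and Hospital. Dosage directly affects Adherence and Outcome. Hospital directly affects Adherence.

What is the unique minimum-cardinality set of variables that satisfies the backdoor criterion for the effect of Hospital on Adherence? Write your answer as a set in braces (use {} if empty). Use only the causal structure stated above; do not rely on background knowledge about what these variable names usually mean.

{Comorbidity, Severity}

Variables eligible for adjustment (non-descendants of Hospital, excluding Hospital and Adherence): {AgeGroup, Comorbidity, Dosage, Outcome, Severity, Treatment}.
Backdoor paths from Hospital to Adherence:
  P1: Hospital <- Comorbidity -> Dosage -> Adherence
  P2: Hospital <- Comorbidity -> Adherence
  P3: Hospital <- Severity -> AgeGroup <- Treatment -> Adherence
  P4: Hospital <- Severity -> Adherence
The empty set is not sufficient: P1 (Hospital <- Comorbidity -> Dosage -> Adherence) has no collider blocking it and no conditioned non-collider, so it is open.
Try {Comorbidity, Severity}:
  P1: blocked at fork node Comorbidity ∈ conditioning set.
  P2: blocked at fork node Comorbidity ∈ conditioning set.
  P3: blocked at fork node Severity ∈ conditioning set.
  P4: blocked at fork node Severity ∈ conditioning set.
{Comorbidity, Severity} contains no descendant of Hospital and blocks every backdoor path.
Every element of {Comorbidity, Severity} is needed (dropping Comorbidity leaves P1 open; dropping Severity leaves P4 open), so no proper subset is valid.
Among all size-2 subsets of the eligible variables, only {Comorbidity, Severity} blocks every backdoor path, so it is the unique smallest valid adjustment set.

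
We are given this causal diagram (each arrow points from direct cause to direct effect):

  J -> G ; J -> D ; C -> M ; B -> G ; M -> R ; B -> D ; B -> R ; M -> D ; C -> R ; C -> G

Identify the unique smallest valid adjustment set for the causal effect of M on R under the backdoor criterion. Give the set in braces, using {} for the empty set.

Variables eligible for adjustment (non-descendants of M, excluding M and R): {B, C, G, J}.
Backdoor paths from M to R:
  P1: M <- C -> R
  P2: M <- C -> G <- B -> R
  P3: M <- C -> G <- J -> D <- B -> R
The empty set is not sufficient: P1 (M <- C -> R) has no collider blocking it and no conditioned non-collider, so it is open.
Try {C}:
  P1: blocked at fork node C ∈ conditioning set.
  P2: blocked at fork node C ∈ conditioning set.
  P3: blocked at fork node C ∈ conditioning set.
{C} contains no descendant of M and blocks every backdoor path.
No other singleton works — e.g. {B} leaves P1 open — so {C} is the unique smallest valid adjustment set.

{C}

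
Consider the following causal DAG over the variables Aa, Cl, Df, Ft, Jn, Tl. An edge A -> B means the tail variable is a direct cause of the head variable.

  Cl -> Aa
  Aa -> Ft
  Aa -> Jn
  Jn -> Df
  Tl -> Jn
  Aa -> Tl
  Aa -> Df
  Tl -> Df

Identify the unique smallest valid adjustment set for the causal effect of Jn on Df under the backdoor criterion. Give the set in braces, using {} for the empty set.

{Aa, Tl}

Variables eligible for adjustment (non-descendants of Jn, excluding Jn and Df): {Aa, Cl, Ft, Tl}.
Backdoor paths from Jn to Df:
  P1: Jn <- Aa -> Tl -> Df
  P2: Jn <- Aa -> Df
  P3: Jn <- Tl <- Aa -> Df
  P4: Jn <- Tl -> Df
The empty set is not sufficient: P1 (Jn <- Aa -> Tl -> Df) has no collider blocking it and no conditioned non-collider, so it is open.
Try {Aa, Tl}:
  P1: blocked at fork node Aa ∈ conditioning set.
  P2: blocked at fork node Aa ∈ conditioning set.
  P3: blocked at chain node Tl ∈ conditioning set.
  P4: blocked at fork node Tl ∈ conditioning set.
{Aa, Tl} contains no descendant of Jn and blocks every backdoor path.
Every element of {Aa, Tl} is needed (dropping Aa leaves P2 open; dropping Tl leaves P4 open), so no proper subset is valid.
Among all size-2 subsets of the eligible variables, only {Aa, Tl} blocks every backdoor path, so it is the unique smallest valid adjustment set.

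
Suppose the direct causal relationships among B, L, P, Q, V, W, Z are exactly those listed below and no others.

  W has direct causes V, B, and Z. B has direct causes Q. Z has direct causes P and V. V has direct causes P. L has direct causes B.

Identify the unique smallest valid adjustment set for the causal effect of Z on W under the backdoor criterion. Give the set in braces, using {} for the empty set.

Variables eligible for adjustment (non-descendants of Z, excluding Z and W): {B, L, P, Q, V}.
Backdoor paths from Z to W:
  P1: Z <- P -> V -> W
  P2: Z <- V -> W
The empty set is not sufficient: P1 (Z <- P -> V -> W) has no collider blocking it and no conditioned non-collider, so it is open.
Try {V}:
  P1: blocked at chain node V ∈ conditioning set.
  P2: blocked at fork node V ∈ conditioning set.
{V} contains no descendant of Z and blocks every backdoor path.
No other singleton works — e.g. {Q} leaves P1 open — so {V} is the unique smallest valid adjustment set.

{V}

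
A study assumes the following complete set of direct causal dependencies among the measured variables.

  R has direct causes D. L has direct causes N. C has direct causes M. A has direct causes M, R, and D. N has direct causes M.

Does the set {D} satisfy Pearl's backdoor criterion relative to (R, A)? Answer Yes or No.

Yes

Backdoor paths from R to A (paths whose first edge points into R):
  P1: R <- D -> A
Condition 1 (no descendant of R in the set): holds — descendants of R are {A}; none are in {D}.
Condition 2 (every backdoor path blocked by {D}):
  P1: blocked at fork node D ∈ conditioning set.
{D} satisfies the backdoor criterion.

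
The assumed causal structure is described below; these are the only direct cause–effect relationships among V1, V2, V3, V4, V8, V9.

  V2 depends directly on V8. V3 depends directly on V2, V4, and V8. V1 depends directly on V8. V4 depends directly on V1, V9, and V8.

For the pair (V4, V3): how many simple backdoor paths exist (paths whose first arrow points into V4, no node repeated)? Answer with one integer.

4

A backdoor path from V4 to V3 is any simple undirected path whose first edge points into V4 (i.e. leaves V4 via a parent).
Parents of V4: {V1, V8, V9}.
Enumerating:
  P1: V4 <- V8 -> V2 -> V3
  P2: V4 <- V8 -> V3
  P3: V4 <- V1 <- V8 -> V2 -> V3
  P4: V4 <- V1 <- V8 -> V3
That exhausts the simple backdoor paths. Count: 4.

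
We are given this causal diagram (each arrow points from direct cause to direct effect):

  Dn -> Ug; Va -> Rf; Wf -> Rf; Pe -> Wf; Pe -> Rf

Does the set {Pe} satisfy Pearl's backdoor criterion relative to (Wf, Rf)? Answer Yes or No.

Backdoor paths from Wf to Rf (paths whose first edge points into Wf):
  P1: Wf <- Pe -> Rf
Condition 1 (no descendant of Wf in the set): holds — descendants of Wf are {Rf}; none are in {Pe}.
Condition 2 (every backdoor path blocked by {Pe}):
  P1: blocked at fork node Pe ∈ conditioning set.
{Pe} satisfies the backdoor criterion.

Yes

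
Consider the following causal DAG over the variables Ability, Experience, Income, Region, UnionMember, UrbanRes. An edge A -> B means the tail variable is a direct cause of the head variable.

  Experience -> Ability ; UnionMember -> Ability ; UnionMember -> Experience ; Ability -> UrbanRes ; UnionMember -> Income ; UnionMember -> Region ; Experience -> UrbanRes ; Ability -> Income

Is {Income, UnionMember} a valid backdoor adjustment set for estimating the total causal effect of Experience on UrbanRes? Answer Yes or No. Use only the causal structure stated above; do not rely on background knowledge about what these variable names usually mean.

Backdoor paths from Experience to UrbanRes (paths whose first edge points into Experience):
  P1: Experience <- UnionMember -> Ability -> UrbanRes
  P2: Experience <- UnionMember -> Income <- Ability -> UrbanRes
Condition 1 (no descendant of Experience in the set): FAILS — Income is a descendant of Experience.
Condition 2 (every backdoor path blocked by {Income, UnionMember}):
  P1: blocked at fork node UnionMember ∈ conditioning set.
  P2: blocked at fork node UnionMember ∈ conditioning set.
{Income, UnionMember} does not satisfy the backdoor criterion.

No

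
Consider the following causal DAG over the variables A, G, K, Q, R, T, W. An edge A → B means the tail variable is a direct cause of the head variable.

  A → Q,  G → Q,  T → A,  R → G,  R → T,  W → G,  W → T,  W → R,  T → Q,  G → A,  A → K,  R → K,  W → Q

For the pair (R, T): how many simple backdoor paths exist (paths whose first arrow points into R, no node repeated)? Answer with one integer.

A backdoor path from R to T is any simple undirected path whose first edge points into R (i.e. leaves R via a parent).
Parents of R: {W}.
Enumerating:
  P1: R <- W -> T
  P2: R <- W -> G -> A <- T
  P3: R <- W -> G -> A -> Q <- T
  P4: R <- W -> G -> Q <- T
  P5: R <- W -> G -> Q <- A <- T
  P6: R <- W -> Q <- T
  P7: R <- W -> Q <- G -> A <- T
  P8: R <- W -> Q <- A <- T
That exhausts the simple backdoor paths. Count: 8.

8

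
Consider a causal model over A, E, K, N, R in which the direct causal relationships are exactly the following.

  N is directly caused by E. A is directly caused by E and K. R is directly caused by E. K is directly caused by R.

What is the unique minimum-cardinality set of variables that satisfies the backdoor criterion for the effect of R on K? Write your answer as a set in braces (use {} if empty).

{}

Variables eligible for adjustment (non-descendants of R, excluding R and K): {E, N}.
Backdoor paths from R to K:
  P1: R <- E -> A <- K
Each backdoor path contains an unconditioned collider, so every path is already blocked with the empty conditioning set:
  P1: blocked at collider A (neither it nor any descendant is in the conditioning set).
The empty set is therefore the unique smallest valid set.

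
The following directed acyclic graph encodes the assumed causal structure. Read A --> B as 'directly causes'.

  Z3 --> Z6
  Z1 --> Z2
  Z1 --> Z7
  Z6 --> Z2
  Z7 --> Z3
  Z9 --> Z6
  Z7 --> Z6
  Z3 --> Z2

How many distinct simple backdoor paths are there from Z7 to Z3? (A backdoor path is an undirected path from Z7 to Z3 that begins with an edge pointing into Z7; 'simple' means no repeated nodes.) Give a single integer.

2

A backdoor path from Z7 to Z3 is any simple undirected path whose first edge points into Z7 (i.e. leaves Z7 via a parent).
Parents of Z7: {Z1}.
Enumerating:
  P1: Z7 <- Z1 -> Z2 <- Z3
  P2: Z7 <- Z1 -> Z2 <- Z6 <- Z3
That exhausts the simple backdoor paths. Count: 2.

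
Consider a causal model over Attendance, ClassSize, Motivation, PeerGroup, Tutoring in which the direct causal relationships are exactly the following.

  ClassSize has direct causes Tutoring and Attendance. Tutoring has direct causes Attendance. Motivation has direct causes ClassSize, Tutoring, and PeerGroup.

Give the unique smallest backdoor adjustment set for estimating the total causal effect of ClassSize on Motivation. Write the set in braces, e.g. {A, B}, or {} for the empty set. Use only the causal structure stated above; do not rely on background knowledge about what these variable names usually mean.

Variables eligible for adjustment (non-descendants of ClassSize, excluding ClassSize and Motivation): {Attendance, PeerGroup, Tutoring}.
Backdoor paths from ClassSize to Motivation:
  P1: ClassSize <- Attendance -> Tutoring -> Motivation
  P2: ClassSize <- Tutoring -> Motivation
The empty set is not sufficient: P1 (ClassSize <- Attendance -> Tutoring -> Motivation) has no collider blocking it and no conditioned non-collider, so it is open.
Try {Tutoring}:
  P1: blocked at chain node Tutoring ∈ conditioning set.
  P2: blocked at fork node Tutoring ∈ conditioning set.
{Tutoring} contains no descendant of ClassSize and blocks every backdoor path.
No other singleton works — e.g. {PeerGroup} leaves P1 open — so {Tutoring} is the unique smallest valid adjustment set.

{Tutoring}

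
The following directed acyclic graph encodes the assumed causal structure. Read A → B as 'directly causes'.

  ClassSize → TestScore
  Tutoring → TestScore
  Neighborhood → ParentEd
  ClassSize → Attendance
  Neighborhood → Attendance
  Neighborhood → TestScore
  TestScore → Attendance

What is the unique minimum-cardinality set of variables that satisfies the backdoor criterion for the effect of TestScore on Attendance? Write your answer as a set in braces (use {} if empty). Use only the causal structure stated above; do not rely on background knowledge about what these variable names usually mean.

{ClassSize, Neighborhood}

Variables eligible for adjustment (non-descendants of TestScore, excluding TestScore and Attendance): {ClassSize, Neighborhood, ParentEd, Tutoring}.
Backdoor paths from TestScore to Attendance:
  P1: TestScore <- ClassSize -> Attendance
  P2: TestScore <- Neighborhood -> Attendance
The empty set is not sufficient: P1 (TestScore <- ClassSize -> Attendance) has no collider blocking it and no conditioned non-collider, so it is open.
Try {ClassSize, Neighborhood}:
  P1: blocked at fork node ClassSize ∈ conditioning set.
  P2: blocked at fork node Neighborhood ∈ conditioning set.
{ClassSize, Neighborhood} contains no descendant of TestScore and blocks every backdoor path.
Every element of {ClassSize, Neighborhood} is needed (dropping ClassSize leaves P1 open; dropping Neighborhood leaves P2 open), so no proper subset is valid.
Among all size-2 subsets of the eligible variables, only {ClassSize, Neighborhood} blocks every backdoor path, so it is the unique smallest valid adjustment set.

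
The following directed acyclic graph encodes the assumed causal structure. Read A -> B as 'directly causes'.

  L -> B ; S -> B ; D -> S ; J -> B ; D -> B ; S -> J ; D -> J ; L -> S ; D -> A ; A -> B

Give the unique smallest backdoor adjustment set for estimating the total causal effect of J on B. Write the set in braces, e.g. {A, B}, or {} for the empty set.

Variables eligible for adjustment (non-descendants of J, excluding J and B): {A, D, L, S}.
Backdoor paths from J to B:
  P1: J <- D -> S <- L -> B
  P2: J <- D -> S -> B
  P3: J <- D -> A -> B
  P4: J <- D -> B
  P5: J <- S <- L -> B
  P6: J <- S <- D -> A -> B
  P7: J <- S <- D -> B
  P8: J <- S -> B
The empty set is not sufficient: P2 (J <- D -> S -> B) has no collider blocking it and no conditioned non-collider, so it is open.
Try {D, S}:
  P1: blocked at fork node D ∈ conditioning set.
  P2: blocked at fork node D ∈ conditioning set.
  P3: blocked at fork node D ∈ conditioning set.
  P4: blocked at fork node D ∈ conditioning set.
  P5: blocked at chain node S ∈ conditioning set.
  P6: blocked at chain node S ∈ conditioning set.
  P7: blocked at chain node S ∈ conditioning set.
  P8: blocked at fork node S ∈ conditioning set.
{D, S} contains no descendant of J and blocks every backdoor path.
Every element of {D, S} is needed (dropping D leaves P1 open; dropping S leaves P5 open), so no proper subset is valid.
Among all size-2 subsets of the eligible variables, only {D, S} blocks every backdoor path, so it is the unique smallest valid adjustment set.

{D, S}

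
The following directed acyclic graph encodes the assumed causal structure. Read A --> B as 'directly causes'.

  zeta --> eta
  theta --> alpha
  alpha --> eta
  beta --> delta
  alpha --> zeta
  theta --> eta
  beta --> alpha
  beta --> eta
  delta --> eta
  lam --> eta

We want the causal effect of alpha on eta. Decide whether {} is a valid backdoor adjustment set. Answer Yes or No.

Backdoor paths from alpha to eta (paths whose first edge points into alpha):
  P1: alpha <- theta -> eta
  P2: alpha <- beta -> delta -> eta
  P3: alpha <- beta -> eta
Condition 1 (no descendant of alpha in the set): holds — descendants of alpha are {eta, zeta}; none are in {}.
Condition 2 (every backdoor path blocked by {}):
  P1: open — no interior node is in the conditioning set.
  P2: open — no interior node is in the conditioning set.
  P3: open — no interior node is in the conditioning set.
{} does not satisfy the backdoor criterion.

No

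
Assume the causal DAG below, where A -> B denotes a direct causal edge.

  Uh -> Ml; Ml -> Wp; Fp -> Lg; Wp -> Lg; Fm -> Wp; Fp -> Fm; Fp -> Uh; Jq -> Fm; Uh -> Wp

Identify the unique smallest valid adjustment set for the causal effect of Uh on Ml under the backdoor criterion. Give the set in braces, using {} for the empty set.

Variables eligible for adjustment (non-descendants of Uh, excluding Uh and Ml): {Fm, Fp, Jq}.
Backdoor paths from Uh to Ml:
  P1: Uh <- Fp -> Fm -> Wp <- Ml
  P2: Uh <- Fp -> Lg <- Wp <- Ml
Each backdoor path contains an unconditioned collider, so every path is already blocked with the empty conditioning set:
  P1: blocked at collider Wp (neither it nor any descendant is in the conditioning set).
  P2: blocked at collider Lg (neither it nor any descendant is in the conditioning set).
The empty set is therefore the unique smallest valid set.

{}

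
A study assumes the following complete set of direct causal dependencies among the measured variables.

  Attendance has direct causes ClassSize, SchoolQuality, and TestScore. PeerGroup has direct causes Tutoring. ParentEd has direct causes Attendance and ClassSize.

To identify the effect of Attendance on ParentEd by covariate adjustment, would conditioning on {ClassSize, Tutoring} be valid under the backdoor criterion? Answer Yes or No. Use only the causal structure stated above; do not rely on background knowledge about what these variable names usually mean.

Yes

Backdoor paths from Attendance to ParentEd (paths whose first edge points into Attendance):
  P1: Attendance <- ClassSize -> ParentEd
Condition 1 (no descendant of Attendance in the set): holds — descendants of Attendance are {ParentEd}; none are in {ClassSize, Tutoring}.
Condition 2 (every backdoor path blocked by {ClassSize, Tutoring}):
  P1: blocked at fork node ClassSize ∈ conditioning set.
{ClassSize, Tutoring} satisfies the backdoor criterion.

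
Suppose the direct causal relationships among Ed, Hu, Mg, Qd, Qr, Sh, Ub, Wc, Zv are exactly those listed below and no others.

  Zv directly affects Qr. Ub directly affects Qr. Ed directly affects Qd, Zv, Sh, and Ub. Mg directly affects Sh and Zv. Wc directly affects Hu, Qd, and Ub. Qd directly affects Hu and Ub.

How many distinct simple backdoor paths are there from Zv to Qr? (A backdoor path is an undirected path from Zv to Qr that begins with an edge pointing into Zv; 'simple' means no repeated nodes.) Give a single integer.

8

A backdoor path from Zv to Qr is any simple undirected path whose first edge points into Zv (i.e. leaves Zv via a parent).
Parents of Zv: {Ed, Mg}.
Enumerating:
  P1: Zv <- Ed -> Qd <- Wc -> Ub -> Qr
  P2: Zv <- Ed -> Qd -> Ub -> Qr
  P3: Zv <- Ed -> Qd -> Hu <- Wc -> Ub -> Qr
  P4: Zv <- Ed -> Ub -> Qr
  P5: Zv <- Mg -> Sh <- Ed -> Qd <- Wc -> Ub -> Qr
  P6: Zv <- Mg -> Sh <- Ed -> Qd -> Ub -> Qr
  P7: Zv <- Mg -> Sh <- Ed -> Qd -> Hu <- Wc -> Ub -> Qr
  P8: Zv <- Mg -> Sh <- Ed -> Ub -> Qr
That exhausts the simple backdoor paths. Count: 8.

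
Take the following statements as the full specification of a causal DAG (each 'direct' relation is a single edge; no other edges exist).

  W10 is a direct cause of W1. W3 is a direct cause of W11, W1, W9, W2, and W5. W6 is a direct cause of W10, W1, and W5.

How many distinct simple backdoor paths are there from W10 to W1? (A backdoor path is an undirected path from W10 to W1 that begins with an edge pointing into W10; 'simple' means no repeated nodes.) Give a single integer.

2

A backdoor path from W10 to W1 is any simple undirected path whose first edge points into W10 (i.e. leaves W10 via a parent).
Parents of W10: {W6}.
Enumerating:
  P1: W10 <- W6 -> W5 <- W3 -> W1
  P2: W10 <- W6 -> W1
That exhausts the simple backdoor paths. Count: 2.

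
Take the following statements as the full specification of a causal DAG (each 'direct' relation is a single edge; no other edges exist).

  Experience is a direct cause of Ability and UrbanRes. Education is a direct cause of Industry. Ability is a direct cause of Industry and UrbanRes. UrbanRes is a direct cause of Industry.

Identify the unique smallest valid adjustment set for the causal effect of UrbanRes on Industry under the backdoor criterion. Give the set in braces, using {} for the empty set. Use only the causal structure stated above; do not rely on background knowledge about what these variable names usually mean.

{Ability}

Variables eligible for adjustment (non-descendants of UrbanRes, excluding UrbanRes and Industry): {Ability, Education, Experience}.
Backdoor paths from UrbanRes to Industry:
  P1: UrbanRes <- Experience -> Ability -> Industry
  P2: UrbanRes <- Ability -> Industry
The empty set is not sufficient: P1 (UrbanRes <- Experience -> Ability -> Industry) has no collider blocking it and no conditioned non-collider, so it is open.
Try {Ability}:
  P1: blocked at chain node Ability ∈ conditioning set.
  P2: blocked at fork node Ability ∈ conditioning set.
{Ability} contains no descendant of UrbanRes and blocks every backdoor path.
No other singleton works — e.g. {Experience} leaves P2 open — so {Ability} is the unique smallest valid adjustment set.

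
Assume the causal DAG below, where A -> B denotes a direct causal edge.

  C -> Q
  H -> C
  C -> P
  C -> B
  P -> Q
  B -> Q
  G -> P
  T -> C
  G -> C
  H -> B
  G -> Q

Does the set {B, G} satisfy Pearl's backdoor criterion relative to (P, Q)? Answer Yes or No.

No

Backdoor paths from P to Q (paths whose first edge points into P):
  P1: P <- G -> C <- H -> B -> Q
  P2: P <- G -> C -> B -> Q
  P3: P <- G -> C -> Q
  P4: P <- G -> Q
  P5: P <- C <- G -> Q
  P6: P <- C <- H -> B -> Q
  P7: P <- C -> B -> Q
  P8: P <- C -> Q
Condition 1 (no descendant of P in the set): holds — descendants of P are {Q}; none are in {B, G}.
Condition 2 (every backdoor path blocked by {B, G}):
  P1: blocked at fork node G ∈ conditioning set.
  P2: blocked at fork node G ∈ conditioning set.
  P3: blocked at fork node G ∈ conditioning set.
  P4: blocked at fork node G ∈ conditioning set.
  P5: blocked at fork node G ∈ conditioning set.
  P6: blocked at chain node B ∈ conditioning set.
  P7: blocked at chain node B ∈ conditioning set.
  P8: open — no interior node is in the conditioning set.
{B, G} does not satisfy the backdoor criterion.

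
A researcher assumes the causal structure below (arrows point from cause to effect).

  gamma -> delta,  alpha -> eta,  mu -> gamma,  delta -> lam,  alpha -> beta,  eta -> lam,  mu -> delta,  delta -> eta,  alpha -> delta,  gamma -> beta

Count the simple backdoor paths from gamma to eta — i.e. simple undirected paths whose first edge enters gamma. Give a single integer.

A backdoor path from gamma to eta is any simple undirected path whose first edge points into gamma (i.e. leaves gamma via a parent).
Parents of gamma: {mu}.
Enumerating:
  P1: gamma <- mu -> delta <- alpha -> eta
  P2: gamma <- mu -> delta -> eta
  P3: gamma <- mu -> delta -> lam <- eta
That exhausts the simple backdoor paths. Count: 3.

3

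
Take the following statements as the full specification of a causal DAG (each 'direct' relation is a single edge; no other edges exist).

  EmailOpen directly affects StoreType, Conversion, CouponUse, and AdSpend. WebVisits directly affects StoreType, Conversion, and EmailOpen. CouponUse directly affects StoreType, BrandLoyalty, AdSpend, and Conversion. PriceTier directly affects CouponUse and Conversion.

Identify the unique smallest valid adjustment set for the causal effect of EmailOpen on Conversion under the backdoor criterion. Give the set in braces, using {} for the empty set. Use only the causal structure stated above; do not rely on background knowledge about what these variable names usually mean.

Variables eligible for adjustment (non-descendants of EmailOpen, excluding EmailOpen and Conversion): {PriceTier, WebVisits}.
Backdoor paths from EmailOpen to Conversion:
  P1: EmailOpen <- WebVisits -> Conversion
  P2: EmailOpen <- WebVisits -> StoreType <- CouponUse <- PriceTier -> Conversion
  P3: EmailOpen <- WebVisits -> StoreType <- CouponUse -> Conversion
The empty set is not sufficient: P1 (EmailOpen <- WebVisits -> Conversion) has no collider blocking it and no conditioned non-collider, so it is open.
Try {WebVisits}:
  P1: blocked at fork node WebVisits ∈ conditioning set.
  P2: blocked at fork node WebVisits ∈ conditioning set.
  P3: blocked at fork node WebVisits ∈ conditioning set.
{WebVisits} contains no descendant of EmailOpen and blocks every backdoor path.
No other singleton works — e.g. {PriceTier} leaves P1 open — so {WebVisits} is the unique smallest valid adjustment set.

{WebVisits}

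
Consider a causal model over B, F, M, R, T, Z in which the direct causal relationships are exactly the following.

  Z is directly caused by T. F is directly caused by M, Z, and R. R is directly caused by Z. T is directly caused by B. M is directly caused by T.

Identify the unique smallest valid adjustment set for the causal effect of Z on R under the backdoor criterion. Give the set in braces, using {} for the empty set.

{}

Variables eligible for adjustment (non-descendants of Z, excluding Z and R): {B, M, T}.
Backdoor paths from Z to R:
  P1: Z <- T -> M -> F <- R
Each backdoor path contains an unconditioned collider, so every path is already blocked with the empty conditioning set:
  P1: blocked at collider F (neither it nor any descendant is in the conditioning set).
The empty set is therefore the unique smallest valid set.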